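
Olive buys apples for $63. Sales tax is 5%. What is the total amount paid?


Calculate the tax:
5% of $63 = $3.15
Add tax to price:
$63 + $3.15 = $66.15

$66.15


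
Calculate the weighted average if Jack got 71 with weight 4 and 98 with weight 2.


Weighted sum:
4 x 71 + 2 x 98 = 480
Total weight:
4 + 2 = 6
Weighted average:
480 / 6 = 80

80


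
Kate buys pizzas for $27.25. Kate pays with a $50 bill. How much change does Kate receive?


Start with the amount paid:
$50
Subtract the price:
$50 - $27.25 = $22.75

$22.75


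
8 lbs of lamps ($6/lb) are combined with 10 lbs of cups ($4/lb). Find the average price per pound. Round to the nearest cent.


Cost of lamps:
8 x $6 = $48
Cost of cups:
10 x $4 = $40
Total cost: $48 + $40 = $88
Total weight: 18 lbs
Average: $88 / 18 = $4.8888... ≈ $4.89/lb

$4.89/lb


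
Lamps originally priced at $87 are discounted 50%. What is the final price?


Calculate the discount amount:
50% of $87 = $43.50
Subtract from original:
$87 - $43.50 = $43.50

$43.50


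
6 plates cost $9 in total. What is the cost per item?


Total cost: $9
Number of items: 6
Unit price: $9 / 6 = $1.50

$1.50


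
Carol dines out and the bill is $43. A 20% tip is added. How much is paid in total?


Calculate the tip:
20% of $43 = $8.60
Add tip to meal cost:
$43 + $8.60 = $51.60

$51.60


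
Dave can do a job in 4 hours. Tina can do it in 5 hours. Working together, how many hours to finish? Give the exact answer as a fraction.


Dave's rate: 1/4 of the job per hour
Tina's rate: 1/5 of the job per hour
Combined rate: 1/4 + 1/5 = 9/20 per hour
Time = 1 / (9/20) = 20/9 hours (≈ 2.22 hours)

20/9 hours


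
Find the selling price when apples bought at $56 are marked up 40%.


Calculate the markup amount:
40% of $56 = $22.40
Add to cost:
$56 + $22.40 = $78.40

$78.40


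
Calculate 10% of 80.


Convert percentage to decimal:
10% = 0.1
Multiply:
80 x 0.1 = 8

8


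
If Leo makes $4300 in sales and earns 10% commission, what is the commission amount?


Convert rate to decimal:
10% = 0.1
Multiply by sales:
$4300 x 0.1 = $430

$430


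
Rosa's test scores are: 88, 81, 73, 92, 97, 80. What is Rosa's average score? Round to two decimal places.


Add the scores:
88 + 81 + 73 + 92 + 97 + 80 = 511
Divide by the number of tests:
511 / 6 = 85.1666... ≈ 85.17

85.17


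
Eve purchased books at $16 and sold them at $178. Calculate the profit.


Selling price = $178
Cost price = $16
Profit = selling price - cost price:
Profit = $178 - $16 = $162

$162


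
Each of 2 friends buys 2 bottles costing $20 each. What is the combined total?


Cost per person:
2 x $20 = $40
Group total:
2 x $40 = $80

$80


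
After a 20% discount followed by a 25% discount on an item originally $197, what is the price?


First discount:
20% of $197 = $39.40
Price after first discount:
$197 - $39.40 = $157.60
Second discount:
25% of $157.60 = $39.40
Final price:
$157.60 - $39.40 = $118.20

$118.20


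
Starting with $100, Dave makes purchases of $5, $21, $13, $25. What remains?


Add up expenses:
$5 + $21 + $13 + $25 = $64
Subtract from budget:
$100 - $64 = $36

$36


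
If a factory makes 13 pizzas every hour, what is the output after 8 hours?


Production rate: 13 pizzas per hour
Time: 8 hours
Total: 13 x 8 = 104 pizzas

104 pizzas


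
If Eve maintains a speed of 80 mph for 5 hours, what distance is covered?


Use the formula: distance = speed x time
Speed = 80 mph, Time = 5 hours
80 x 5 = 400 miles

400 miles


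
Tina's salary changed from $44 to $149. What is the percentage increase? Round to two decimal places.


Find the absolute change:
|149 - 44| = 105
Divide by original and multiply by 100:
105 / 44 x 100 = 238.6363...% ≈ 238.64%

238.64%


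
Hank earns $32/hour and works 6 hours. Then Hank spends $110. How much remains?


Calculate earnings:
6 x $32 = $192
Subtract spending:
$192 - $110 = $82

$82


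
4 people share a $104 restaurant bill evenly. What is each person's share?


Total bill: $104
Number of people: 4
Each pays: $104 / 4 = $26

$26


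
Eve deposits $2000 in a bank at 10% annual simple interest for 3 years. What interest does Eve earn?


Use the formula I = P x R x T / 100
P x R x T = 2000 x 10 x 3 = 60000
I = 60000 / 100 = $600

$600


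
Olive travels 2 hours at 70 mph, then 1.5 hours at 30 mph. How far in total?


Leg 1 distance:
70 x 2 = 140 miles
Leg 2 distance:
30 x 1.5 = 45 miles
Total distance:
140 + 45 = 185 miles

185 miles


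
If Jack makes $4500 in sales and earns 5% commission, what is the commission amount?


Convert rate to decimal:
5% = 0.05
Multiply by sales:
$4500 x 0.05 = $225

$225


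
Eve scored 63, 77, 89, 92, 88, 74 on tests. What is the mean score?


Add the scores:
63 + 77 + 89 + 92 + 88 + 74 = 483
Divide by the number of tests:
483 / 6 = 80.5

80.5


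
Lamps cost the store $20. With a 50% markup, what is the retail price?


Calculate the markup amount:
50% of $20 = $10
Add to cost:
$20 + $10 = $30

$30


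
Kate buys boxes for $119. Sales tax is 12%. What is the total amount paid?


Calculate the tax:
12% of $119 = $14.28
Add tax to price:
$119 + $14.28 = $133.28

$133.28


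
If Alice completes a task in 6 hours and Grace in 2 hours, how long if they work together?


Alice's rate: 1/6 of the job per hour
Grace's rate: 1/2 of the job per hour
Combined rate: 1/6 + 1/2 = 2/3 per hour
Time = 1 / (2/3) = 3/2 = 1.5 hours

1.5 hours


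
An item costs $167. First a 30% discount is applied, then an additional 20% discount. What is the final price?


First discount:
30% of $167 = $50.10
Price after first discount:
$167 - $50.10 = $116.90
Second discount:
20% of $116.90 = $23.38
Final price:
$116.90 - $23.38 = $93.52

$93.52


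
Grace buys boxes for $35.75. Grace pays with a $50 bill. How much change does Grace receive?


Start with the amount paid:
$50
Subtract the price:
$50 - $35.75 = $14.25

$14.25


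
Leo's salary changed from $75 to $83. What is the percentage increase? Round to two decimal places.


Find the absolute change:
|83 - 75| = 8
Divide by original and multiply by 100:
8 / 75 x 100 = 10.6666...% ≈ 10.67%

10.67%


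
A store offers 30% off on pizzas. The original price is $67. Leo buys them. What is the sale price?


Calculate the discount amount:
30% of $67 = $20.10
Subtract from original:
$67 - $20.10 = $46.90

$46.90


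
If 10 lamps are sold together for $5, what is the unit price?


Total cost: $5
Number of items: 10
Unit price: $5 / 10 = $0.50

$0.50


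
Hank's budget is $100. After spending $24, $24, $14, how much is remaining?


Add up expenses:
$24 + $24 + $14 = $62
Subtract from budget:
$100 - $62 = $38

$38


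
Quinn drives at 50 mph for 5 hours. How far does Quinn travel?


Use the formula: distance = speed x time
Speed = 50 mph, Time = 5 hours
50 x 5 = 250 miles

250 miles


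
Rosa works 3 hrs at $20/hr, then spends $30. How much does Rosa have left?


Calculate earnings:
3 x $20 = $60
Subtract spending:
$60 - $30 = $30

$30


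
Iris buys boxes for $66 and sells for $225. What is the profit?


Selling price = $225
Cost price = $66
Profit = selling price - cost price:
Profit = $225 - $66 = $159

$159


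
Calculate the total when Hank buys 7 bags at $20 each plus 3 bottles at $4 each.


Cost of bags:
7 x $20 = $140
Cost of bottles:
3 x $4 = $12
Add both:
$140 + $12 = $152

$152


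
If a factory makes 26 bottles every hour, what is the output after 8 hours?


Production rate: 26 bottles per hour
Time: 8 hours
Total: 26 x 8 = 208 bottles

208 bottles


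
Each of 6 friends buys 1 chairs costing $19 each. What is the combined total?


Cost per person:
1 x $19 = $19
Group total:
6 x $19 = $114

$114


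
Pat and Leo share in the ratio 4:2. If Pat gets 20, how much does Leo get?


Find the multiplier:
20 / 4 = 5
Apply to Leo's share:
2 x 5 = 10

10


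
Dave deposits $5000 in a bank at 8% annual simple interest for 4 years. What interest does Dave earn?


Use the formula I = P x R x T / 100
P x R x T = 5000 x 8 x 4 = 160000
I = 160000 / 100 = $1600

$1600


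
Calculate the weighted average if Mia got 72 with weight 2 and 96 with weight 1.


Weighted sum:
2 x 72 + 1 x 96 = 240
Total weight:
2 + 1 = 3
Weighted average:
240 / 3 = 80

80


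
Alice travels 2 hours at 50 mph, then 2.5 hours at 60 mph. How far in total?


Leg 1 distance:
50 x 2 = 100 miles
Leg 2 distance:
60 x 2.5 = 150 miles
Total distance:
100 + 150 = 250 miles

250 miles


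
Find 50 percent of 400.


Convert percentage to decimal:
50% = 0.5
Multiply:
400 x 0.5 = 200

200


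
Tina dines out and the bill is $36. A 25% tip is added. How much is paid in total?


Calculate the tip:
25% of $36 = $9
Add tip to meal cost:
$36 + $9 = $45

$45


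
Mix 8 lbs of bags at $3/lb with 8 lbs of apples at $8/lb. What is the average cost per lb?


Cost of bags:
8 x $3 = $24
Cost of apples:
8 x $8 = $64
Total cost: $24 + $64 = $88
Total weight: 16 lbs
Average: $88 / 16 = $5.50/lb

$5.50/lb


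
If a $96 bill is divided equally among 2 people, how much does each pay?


Total bill: $96
Number of people: 2
Each pays: $96 / 2 = $48

$48


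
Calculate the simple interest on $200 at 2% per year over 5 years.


Use the formula I = P x R x T / 100
P x R x T = 200 x 2 x 5 = 2000
I = 2000 / 100 = $20

$20


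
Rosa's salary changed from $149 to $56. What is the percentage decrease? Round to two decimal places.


Find the absolute change:
|56 - 149| = 93
Divide by original and multiply by 100:
93 / 149 x 100 = 62.4161...% ≈ 62.42%

62.42%


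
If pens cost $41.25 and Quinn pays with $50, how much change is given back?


Start with the amount paid:
$50
Subtract the price:
$50 - $41.25 = $8.75

$8.75


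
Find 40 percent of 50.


Convert percentage to decimal:
40% = 0.4
Multiply:
50 x 0.4 = 20

20


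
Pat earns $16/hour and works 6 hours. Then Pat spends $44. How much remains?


Calculate earnings:
6 x $16 = $96
Subtract spending:
$96 - $44 = $52

$52


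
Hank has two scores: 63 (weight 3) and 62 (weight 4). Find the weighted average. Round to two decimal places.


Weighted sum:
3 x 63 + 4 x 62 = 437
Total weight:
3 + 4 = 7
Weighted average:
437 / 7 = 62.4285... ≈ 62.43

62.43


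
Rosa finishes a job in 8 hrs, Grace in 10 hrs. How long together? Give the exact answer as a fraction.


Rosa's rate: 1/8 of the job per hour
Grace's rate: 1/10 of the job per hour
Combined rate: 1/8 + 1/10 = 9/40 per hour
Time = 1 / (9/40) = 40/9 hours (≈ 4.44 hours)

40/9 hours


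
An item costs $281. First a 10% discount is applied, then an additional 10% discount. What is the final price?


First discount:
10% of $281 = $28.10
Price after first discount:
$281 - $28.10 = $252.90
Second discount:
10% of $252.90 = $25.29
Final price:
$252.90 - $25.29 = $227.61

$227.61


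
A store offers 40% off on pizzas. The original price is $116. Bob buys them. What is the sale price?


Calculate the discount amount:
40% of $116 = $46.40
Subtract from original:
$116 - $46.40 = $69.60

$69.60


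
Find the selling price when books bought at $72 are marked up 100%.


Calculate the markup amount:
100% of $72 = $72
Add to cost:
$72 + $72 = $144

$144


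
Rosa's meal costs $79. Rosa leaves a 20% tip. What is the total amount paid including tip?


Calculate the tip:
20% of $79 = $15.80
Add tip to meal cost:
$79 + $15.80 = $94.80

$94.80


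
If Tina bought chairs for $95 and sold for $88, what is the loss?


Selling price = $88
Cost price = $95
Loss = cost price - selling price:
Loss = $95 - $88 = $7

$7


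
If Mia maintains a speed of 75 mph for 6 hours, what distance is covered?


Use the formula: distance = speed x time
Speed = 75 mph, Time = 6 hours
75 x 6 = 450 miles

450 miles


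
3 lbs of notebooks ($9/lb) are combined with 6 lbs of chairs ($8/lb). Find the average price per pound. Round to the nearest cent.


Cost of notebooks:
3 x $9 = $27
Cost of chairs:
6 x $8 = $48
Total cost: $27 + $48 = $75
Total weight: 9 lbs
Average: $75 / 9 = $8.3333... ≈ $8.33/lb

$8.33/lb


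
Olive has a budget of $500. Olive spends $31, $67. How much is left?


Add up expenses:
$31 + $67 = $98
Subtract from budget:
$500 - $98 = $402

$402


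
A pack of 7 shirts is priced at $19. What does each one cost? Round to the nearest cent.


Total cost: $19
Number of items: 7
Unit price: $19 / 7 = $2.7142... ≈ $2.71

$2.71


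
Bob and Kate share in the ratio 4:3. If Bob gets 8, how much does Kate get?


Find the multiplier:
8 / 4 = 2
Apply to Kate's share:
3 x 2 = 6

6


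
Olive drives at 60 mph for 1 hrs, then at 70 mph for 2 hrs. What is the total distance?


Leg 1 distance:
60 x 1 = 60 miles
Leg 2 distance:
70 x 2 = 140 miles
Total distance:
60 + 140 = 200 miles

200 miles


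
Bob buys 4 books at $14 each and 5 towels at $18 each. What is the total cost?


Cost of books:
4 x $14 = $56
Cost of towels:
5 x $18 = $90
Add both:
$56 + $90 = $146

$146


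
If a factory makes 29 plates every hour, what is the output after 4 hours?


Production rate: 29 plates per hour
Time: 4 hours
Total: 29 x 4 = 116 plates

116 plates


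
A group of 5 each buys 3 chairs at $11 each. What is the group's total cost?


Cost per person:
3 x $11 = $33
Group total:
5 x $33 = $165

$165


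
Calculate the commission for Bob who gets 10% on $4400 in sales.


Convert rate to decimal:
10% = 0.1
Multiply by sales:
$4400 x 0.1 = $440

$440


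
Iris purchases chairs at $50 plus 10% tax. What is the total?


Calculate the tax:
10% of $50 = $5
Add tax to price:
$50 + $5 = $55

$55


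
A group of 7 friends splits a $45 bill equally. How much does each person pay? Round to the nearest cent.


Total bill: $45
Number of people: 7
Each pays: $45 / 7 = $6.4285... ≈ $6.43

$6.43


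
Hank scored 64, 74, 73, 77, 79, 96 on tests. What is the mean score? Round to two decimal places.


Add the scores:
64 + 74 + 73 + 77 + 79 + 96 = 463
Divide by the number of tests:
463 / 6 = 77.1666... ≈ 77.17

77.17


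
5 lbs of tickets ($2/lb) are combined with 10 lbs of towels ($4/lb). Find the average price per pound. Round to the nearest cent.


Cost of tickets:
5 x $2 = $10
Cost of towels:
10 x $4 = $40
Total cost: $10 + $40 = $50
Total weight: 15 lbs
Average: $50 / 15 = $3.3333... ≈ $3.33/lb

$3.33/lb


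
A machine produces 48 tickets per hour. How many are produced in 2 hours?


Production rate: 48 tickets per hour
Time: 2 hours
Total: 48 x 2 = 96 tickets

96 tickets


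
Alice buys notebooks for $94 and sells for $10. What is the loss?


Selling price = $10
Cost price = $94
Loss = cost price - selling price:
Loss = $94 - $10 = $84

$84


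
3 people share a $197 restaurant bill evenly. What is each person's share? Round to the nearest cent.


Total bill: $197
Number of people: 3
Each pays: $197 / 3 = $65.6666... ≈ $65.67

$65.67


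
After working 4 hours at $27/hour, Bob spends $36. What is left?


Calculate earnings:
4 x $27 = $108
Subtract spending:
$108 - $36 = $72

$72


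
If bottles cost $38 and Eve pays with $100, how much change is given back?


Start with the amount paid:
$100
Subtract the price:
$100 - $38 = $62

$62


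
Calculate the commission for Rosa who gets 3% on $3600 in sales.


Convert rate to decimal:
3% = 0.03
Multiply by sales:
$3600 x 0.03 = $108

$108


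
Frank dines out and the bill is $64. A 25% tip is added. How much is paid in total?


Calculate the tip:
25% of $64 = $16
Add tip to meal cost:
$64 + $16 = $80

$80


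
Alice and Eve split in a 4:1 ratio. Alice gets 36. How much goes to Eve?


Find the multiplier:
36 / 4 = 9
Apply to Eve's share:
1 x 9 = 9

9


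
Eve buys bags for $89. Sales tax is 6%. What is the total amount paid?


Calculate the tax:
6% of $89 = $5.34
Add tax to price:
$89 + $5.34 = $94.34

$94.34


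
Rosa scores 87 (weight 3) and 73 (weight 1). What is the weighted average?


Weighted sum:
3 x 87 + 1 x 73 = 334
Total weight:
3 + 1 = 4
Weighted average:
334 / 4 = 83.5

83.5


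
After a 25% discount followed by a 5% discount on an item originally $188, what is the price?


First discount:
25% of $188 = $47
Price after first discount:
$188 - $47 = $141
Second discount:
5% of $141 = $7.05
Final price:
$141 - $7.05 = $133.95

$133.95


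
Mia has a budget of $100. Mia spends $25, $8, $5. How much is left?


Add up expenses:
$25 + $8 + $5 = $38
Subtract from budget:
$100 - $38 = $62

$62


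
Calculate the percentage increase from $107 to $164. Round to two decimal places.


Find the absolute change:
|164 - 107| = 57
Divide by original and multiply by 100:
57 / 107 x 100 = 53.2710...% ≈ 53.27%

53.27%


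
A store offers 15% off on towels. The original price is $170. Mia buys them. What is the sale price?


Calculate the discount amount:
15% of $170 = $25.50
Subtract from original:
$170 - $25.50 = $144.50

$144.50


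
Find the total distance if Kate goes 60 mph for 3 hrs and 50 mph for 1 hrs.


Leg 1 distance:
60 x 3 = 180 miles
Leg 2 distance:
50 x 1 = 50 miles
Total distance:
180 + 50 = 230 miles

230 miles


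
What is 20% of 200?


Convert percentage to decimal:
20% = 0.2
Multiply:
200 x 0.2 = 40

40


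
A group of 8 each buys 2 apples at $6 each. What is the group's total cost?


Cost per person:
2 x $6 = $12
Group total:
8 x $12 = $96

$96


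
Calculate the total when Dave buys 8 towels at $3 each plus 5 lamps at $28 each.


Cost of towels:
8 x $3 = $24
Cost of lamps:
5 x $28 = $140
Add both:
$24 + $140 = $164

$164


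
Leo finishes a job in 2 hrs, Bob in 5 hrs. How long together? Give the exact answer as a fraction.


Leo's rate: 1/2 of the job per hour
Bob's rate: 1/5 of the job per hour
Combined rate: 1/2 + 1/5 = 7/10 per hour
Time = 1 / (7/10) = 10/7 hours (≈ 1.43 hours)

10/7 hours


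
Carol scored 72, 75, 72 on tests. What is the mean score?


Add the scores:
72 + 75 + 72 = 219
Divide by the number of tests:
219 / 3 = 73

73


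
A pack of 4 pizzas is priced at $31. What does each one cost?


Total cost: $31
Number of items: 4
Unit price: $31 / 4 = $7.75

$7.75


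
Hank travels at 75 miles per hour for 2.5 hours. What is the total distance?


Use the formula: distance = speed x time
Speed = 75 mph, Time = 2.5 hours
75 x 2.5 = 187.5 miles

187.5 miles


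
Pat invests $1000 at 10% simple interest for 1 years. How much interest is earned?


Use the formula I = P x R x T / 100
P x R x T = 1000 x 10 x 1 = 10000
I = 10000 / 100 = $100

$100


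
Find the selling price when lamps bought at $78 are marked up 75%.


Calculate the markup amount:
75% of $78 = $58.50
Add to cost:
$78 + $58.50 = $136.50

$136.50


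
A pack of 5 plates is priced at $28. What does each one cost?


Total cost: $28
Number of items: 5
Unit price: $28 / 5 = $5.60

$5.60


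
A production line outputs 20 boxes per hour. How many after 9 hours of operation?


Production rate: 20 boxes per hour
Time: 9 hours
Total: 20 x 9 = 180 boxes

180 boxes


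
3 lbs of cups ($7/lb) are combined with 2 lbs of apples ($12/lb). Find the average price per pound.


Cost of cups:
3 x $7 = $21
Cost of apples:
2 x $12 = $24
Total cost: $21 + $24 = $45
Total weight: 5 lbs
Average: $45 / 5 = $9/lb

$9/lb


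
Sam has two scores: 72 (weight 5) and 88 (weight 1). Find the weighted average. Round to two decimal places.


Weighted sum:
5 x 72 + 1 x 88 = 448
Total weight:
5 + 1 = 6
Weighted average:
448 / 6 = 74.6666... ≈ 74.67

74.67


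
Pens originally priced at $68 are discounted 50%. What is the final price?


Calculate the discount amount:
50% of $68 = $34
Subtract from original:
$68 - $34 = $34

$34


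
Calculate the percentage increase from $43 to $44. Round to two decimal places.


Find the absolute change:
|44 - 43| = 1
Divide by original and multiply by 100:
1 / 43 x 100 = 2.3255...% ≈ 2.33%

2.33%


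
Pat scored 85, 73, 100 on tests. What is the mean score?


Add the scores:
85 + 73 + 100 = 258
Divide by the number of tests:
258 / 3 = 86

86


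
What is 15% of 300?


Convert percentage to decimal:
15% = 0.15
Multiply:
300 x 0.15 = 45

45


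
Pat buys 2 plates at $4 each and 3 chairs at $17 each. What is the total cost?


Cost of plates:
2 x $4 = $8
Cost of chairs:
3 x $17 = $51
Add both:
$8 + $51 = $59

$59


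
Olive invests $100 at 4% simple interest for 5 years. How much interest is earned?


Use the formula I = P x R x T / 100
P x R x T = 100 x 4 x 5 = 2000
I = 2000 / 100 = $20

$20


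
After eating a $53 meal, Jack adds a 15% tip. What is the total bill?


Calculate the tip:
15% of $53 = $7.95
Add tip to meal cost:
$53 + $7.95 = $60.95

$60.95


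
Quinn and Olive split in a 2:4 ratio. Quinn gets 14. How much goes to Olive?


Find the multiplier:
14 / 2 = 7
Apply to Olive's share:
4 x 7 = 28

28


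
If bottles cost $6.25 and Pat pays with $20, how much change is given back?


Start with the amount paid:
$20
Subtract the price:
$20 - $6.25 = $13.75

$13.75


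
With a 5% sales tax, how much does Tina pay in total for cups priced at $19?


Calculate the tax:
5% of $19 = $0.95
Add tax to price:
$19 + $0.95 = $19.95

$19.95


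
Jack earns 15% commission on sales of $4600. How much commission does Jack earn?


Convert rate to decimal:
15% = 0.15
Multiply by sales:
$4600 x 0.15 = $690

$690


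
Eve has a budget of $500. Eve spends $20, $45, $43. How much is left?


Add up expenses:
$20 + $45 + $43 = $108
Subtract from budget:
$500 - $108 = $392

$392


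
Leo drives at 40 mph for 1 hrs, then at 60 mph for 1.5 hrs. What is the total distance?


Leg 1 distance:
40 x 1 = 40 miles
Leg 2 distance:
60 x 1.5 = 90 miles
Total distance:
40 + 90 = 130 miles

130 miles


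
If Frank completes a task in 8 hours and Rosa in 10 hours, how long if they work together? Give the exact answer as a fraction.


Frank's rate: 1/8 of the job per hour
Rosa's rate: 1/10 of the job per hour
Combined rate: 1/8 + 1/10 = 9/40 per hour
Time = 1 / (9/40) = 40/9 hours (≈ 4.44 hours)

40/9 hours


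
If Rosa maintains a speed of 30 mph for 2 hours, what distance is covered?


Use the formula: distance = speed x time
Speed = 30 mph, Time = 2 hours
30 x 2 = 60 miles

60 miles


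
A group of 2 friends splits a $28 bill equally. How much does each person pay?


Total bill: $28
Number of people: 2
Each pays: $28 / 2 = $14

$14


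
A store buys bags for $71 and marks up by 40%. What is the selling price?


Calculate the markup amount:
40% of $71 = $28.40
Add to cost:
$71 + $28.40 = $99.40

$99.40


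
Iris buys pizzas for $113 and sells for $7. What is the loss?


Selling price = $7
Cost price = $113
Loss = cost price - selling price:
Loss = $113 - $7 = $106

$106


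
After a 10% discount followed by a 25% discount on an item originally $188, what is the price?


First discount:
10% of $188 = $18.80
Price after first discount:
$188 - $18.80 = $169.20
Second discount:
25% of $169.20 = $42.30
Final price:
$169.20 - $42.30 = $126.90

$126.90


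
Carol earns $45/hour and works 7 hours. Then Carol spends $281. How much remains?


Calculate earnings:
7 x $45 = $315
Subtract spending:
$315 - $281 = $34

$34


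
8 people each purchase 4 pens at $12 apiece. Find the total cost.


Cost per person:
4 x $12 = $48
Group total:
8 x $48 = $384

$384


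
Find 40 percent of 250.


Convert percentage to decimal:
40% = 0.4
Multiply:
250 x 0.4 = 100

100


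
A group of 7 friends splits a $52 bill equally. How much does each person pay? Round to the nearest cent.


Total bill: $52
Number of people: 7
Each pays: $52 / 7 = $7.4285... ≈ $7.43

$7.43


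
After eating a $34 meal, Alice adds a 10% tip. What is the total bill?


Calculate the tip:
10% of $34 = $3.40
Add tip to meal cost:
$34 + $3.40 = $37.40

$37.40


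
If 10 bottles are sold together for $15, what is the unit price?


Total cost: $15
Number of items: 10
Unit price: $15 / 10 = $1.50

$1.50


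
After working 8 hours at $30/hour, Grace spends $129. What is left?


Calculate earnings:
8 x $30 = $240
Subtract spending:
$240 - $129 = $111

$111


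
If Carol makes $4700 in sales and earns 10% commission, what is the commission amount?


Convert rate to decimal:
10% = 0.1
Multiply by sales:
$4700 x 0.1 = $470

$470


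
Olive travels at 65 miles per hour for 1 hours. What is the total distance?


Use the formula: distance = speed x time
Speed = 65 mph, Time = 1 hours
65 x 1 = 65 miles

65 miles


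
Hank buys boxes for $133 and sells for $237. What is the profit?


Selling price = $237
Cost price = $133
Profit = selling price - cost price:
Profit = $237 - $133 = $104

$104


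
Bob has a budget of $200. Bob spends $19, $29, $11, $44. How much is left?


Add up expenses:
$19 + $29 + $11 + $44 = $103
Subtract from budget:
$200 - $103 = $97

$97


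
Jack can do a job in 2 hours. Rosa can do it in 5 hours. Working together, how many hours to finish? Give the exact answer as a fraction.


Jack's rate: 1/2 of the job per hour
Rosa's rate: 1/5 of the job per hour
Combined rate: 1/2 + 1/5 = 7/10 per hour
Time = 1 / (7/10) = 10/7 hours (≈ 1.43 hours)

10/7 hours


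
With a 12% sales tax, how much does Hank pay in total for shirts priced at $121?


Calculate the tax:
12% of $121 = $14.52
Add tax to price:
$121 + $14.52 = $135.52

$135.52


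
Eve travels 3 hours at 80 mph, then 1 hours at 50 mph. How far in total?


Leg 1 distance:
80 x 3 = 240 miles
Leg 2 distance:
50 x 1 = 50 miles
Total distance:
240 + 50 = 290 miles

290 miles


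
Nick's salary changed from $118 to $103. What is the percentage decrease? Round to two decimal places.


Find the absolute change:
|103 - 118| = 15
Divide by original and multiply by 100:
15 / 118 x 100 = 12.7118...% ≈ 12.71%

12.71%


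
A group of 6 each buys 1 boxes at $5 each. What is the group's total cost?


Cost per person:
1 x $5 = $5
Group total:
6 x $5 = $30

$30


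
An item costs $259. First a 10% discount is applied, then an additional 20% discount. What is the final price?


First discount:
10% of $259 = $25.90
Price after first discount:
$259 - $25.90 = $233.10
Second discount:
20% of $233.10 = $46.62
Final price:
$233.10 - $46.62 = $186.48

$186.48


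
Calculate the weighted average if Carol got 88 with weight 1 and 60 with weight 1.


Weighted sum:
1 x 88 + 1 x 60 = 148
Total weight:
1 + 1 = 2
Weighted average:
148 / 2 = 74

74


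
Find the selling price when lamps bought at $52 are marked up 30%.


Calculate the markup amount:
30% of $52 = $15.60
Add to cost:
$52 + $15.60 = $67.60

$67.60


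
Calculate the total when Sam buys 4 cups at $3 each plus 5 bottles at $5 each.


Cost of cups:
4 x $3 = $12
Cost of bottles:
5 x $5 = $25
Add both:
$12 + $25 = $37

$37


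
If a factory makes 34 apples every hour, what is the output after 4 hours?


Production rate: 34 apples per hour
Time: 4 hours
Total: 34 x 4 = 136 apples

136 apples


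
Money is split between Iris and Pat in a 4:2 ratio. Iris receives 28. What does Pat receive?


Find the multiplier:
28 / 4 = 7
Apply to Pat's share:
2 x 7 = 14

14


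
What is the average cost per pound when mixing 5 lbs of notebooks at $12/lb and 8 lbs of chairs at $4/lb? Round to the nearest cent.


Cost of notebooks:
5 x $12 = $60
Cost of chairs:
8 x $4 = $32
Total cost: $60 + $32 = $92
Total weight: 13 lbs
Average: $92 / 13 = $7.0769... ≈ $7.08/lb

$7.08/lb


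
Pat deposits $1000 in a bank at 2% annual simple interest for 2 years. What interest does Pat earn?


Use the formula I = P x R x T / 100
P x R x T = 1000 x 2 x 2 = 4000
I = 4000 / 100 = $40

$40


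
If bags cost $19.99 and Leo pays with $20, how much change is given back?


Start with the amount paid:
$20
Subtract the price:
$20 - $19.99 = $0.01

$0.01


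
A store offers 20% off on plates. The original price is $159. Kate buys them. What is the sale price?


Calculate the discount amount:
20% of $159 = $31.80
Subtract from original:
$159 - $31.80 = $127.20

$127.20


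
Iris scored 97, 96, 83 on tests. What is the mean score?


Add the scores:
97 + 96 + 83 = 276
Divide by the number of tests:
276 / 3 = 92

92


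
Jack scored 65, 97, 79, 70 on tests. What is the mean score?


Add the scores:
65 + 97 + 79 + 70 = 311
Divide by the number of tests:
311 / 4 = 77.75

77.75


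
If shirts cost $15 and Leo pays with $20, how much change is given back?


Start with the amount paid:
$20
Subtract the price:
$20 - $15 = $5

$5


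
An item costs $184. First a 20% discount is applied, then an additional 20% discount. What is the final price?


First discount:
20% of $184 = $36.80
Price after first discount:
$184 - $36.80 = $147.20
Second discount:
20% of $147.20 = $29.44
Final price:
$147.20 - $29.44 = $117.76

$117.76


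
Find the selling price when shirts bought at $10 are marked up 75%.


Calculate the markup amount:
75% of $10 = $7.50
Add to cost:
$10 + $7.50 = $17.50

$17.50


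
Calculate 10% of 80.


Convert percentage to decimal:
10% = 0.1
Multiply:
80 x 0.1 = 8

8


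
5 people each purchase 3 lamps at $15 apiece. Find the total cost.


Cost per person:
3 x $15 = $45
Group total:
5 x $45 = $225

$225


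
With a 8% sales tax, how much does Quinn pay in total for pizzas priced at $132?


Calculate the tax:
8% of $132 = $10.56
Add tax to price:
$132 + $10.56 = $142.56

$142.56


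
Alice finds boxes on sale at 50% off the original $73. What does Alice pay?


Calculate the discount amount:
50% of $73 = $36.50
Subtract from original:
$73 - $36.50 = $36.50

$36.50


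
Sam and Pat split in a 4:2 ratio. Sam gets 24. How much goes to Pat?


Find the multiplier:
24 / 4 = 6
Apply to Pat's share:
2 x 6 = 12

12


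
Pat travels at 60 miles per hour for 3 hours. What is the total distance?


Use the formula: distance = speed x time
Speed = 60 mph, Time = 3 hours
60 x 3 = 180 miles

180 miles


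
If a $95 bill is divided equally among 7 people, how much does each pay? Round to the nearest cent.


Total bill: $95
Number of people: 7
Each pays: $95 / 7 = $13.5714... ≈ $13.57

$13.57


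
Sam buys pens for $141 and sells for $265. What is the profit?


Selling price = $265
Cost price = $141
Profit = selling price - cost price:
Profit = $265 - $141 = $124

$124


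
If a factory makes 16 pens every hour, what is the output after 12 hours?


Production rate: 16 pens per hour
Time: 12 hours
Total: 16 x 12 = 192 pens

192 pens


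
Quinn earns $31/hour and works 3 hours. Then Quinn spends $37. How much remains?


Calculate earnings:
3 x $31 = $93
Subtract spending:
$93 - $37 = $56

$56


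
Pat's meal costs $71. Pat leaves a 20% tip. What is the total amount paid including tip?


Calculate the tip:
20% of $71 = $14.20
Add tip to meal cost:
$71 + $14.20 = $85.20

$85.20


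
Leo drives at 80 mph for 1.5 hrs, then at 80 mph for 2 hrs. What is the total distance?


Leg 1 distance:
80 x 1.5 = 120 miles
Leg 2 distance:
80 x 2 = 160 miles
Total distance:
120 + 160 = 280 miles

280 miles


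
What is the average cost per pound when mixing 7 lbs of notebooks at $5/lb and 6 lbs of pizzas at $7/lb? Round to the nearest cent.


Cost of notebooks:
7 x $5 = $35
Cost of pizzas:
6 x $7 = $42
Total cost: $35 + $42 = $77
Total weight: 13 lbs
Average: $77 / 13 = $5.9230... ≈ $5.92/lb

$5.92/lb


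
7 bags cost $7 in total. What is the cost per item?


Total cost: $7
Number of items: 7
Unit price: $7 / 7 = $1

$1


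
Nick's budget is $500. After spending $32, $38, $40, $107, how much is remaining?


Add up expenses:
$32 + $38 + $40 + $107 = $217
Subtract from budget:
$500 - $217 = $283

$283


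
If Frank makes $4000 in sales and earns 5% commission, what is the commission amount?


Convert rate to decimal:
5% = 0.05
Multiply by sales:
$4000 x 0.05 = $200

$200


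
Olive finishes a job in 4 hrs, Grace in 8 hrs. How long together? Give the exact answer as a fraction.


Olive's rate: 1/4 of the job per hour
Grace's rate: 1/8 of the job per hour
Combined rate: 1/4 + 1/8 = 3/8 per hour
Time = 1 / (3/8) = 8/3 hours (≈ 2.67 hours)

8/3 hours


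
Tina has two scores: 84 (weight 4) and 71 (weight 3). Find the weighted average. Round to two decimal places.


Weighted sum:
4 x 84 + 3 x 71 = 549
Total weight:
4 + 3 = 7
Weighted average:
549 / 7 = 78.4285... ≈ 78.43

78.43


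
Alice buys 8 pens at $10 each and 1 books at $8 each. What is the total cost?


Cost of pens:
8 x $10 = $80
Cost of books:
1 x $8 = $8
Add both:
$80 + $8 = $88

$88


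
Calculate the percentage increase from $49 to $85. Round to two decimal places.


Find the absolute change:
|85 - 49| = 36
Divide by original and multiply by 100:
36 / 49 x 100 = 73.4693...% ≈ 73.47%

73.47%


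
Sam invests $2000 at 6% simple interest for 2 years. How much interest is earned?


Use the formula I = P x R x T / 100
P x R x T = 2000 x 6 x 2 = 24000
I = 24000 / 100 = $240

$240


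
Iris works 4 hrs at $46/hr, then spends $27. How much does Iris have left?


Calculate earnings:
4 x $46 = $184
Subtract spending:
$184 - $27 = $157

$157


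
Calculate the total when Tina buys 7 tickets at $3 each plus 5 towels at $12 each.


Cost of tickets:
7 x $3 = $21
Cost of towels:
5 x $12 = $60
Add both:
$21 + $60 = $81

$81


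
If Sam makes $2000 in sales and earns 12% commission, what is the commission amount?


Convert rate to decimal:
12% = 0.12
Multiply by sales:
$2000 x 0.12 = $240

$240


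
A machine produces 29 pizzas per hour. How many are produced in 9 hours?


Production rate: 29 pizzas per hour
Time: 9 hours
Total: 29 x 9 = 261 pizzas

261 pizzas


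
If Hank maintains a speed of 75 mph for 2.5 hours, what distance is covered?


Use the formula: distance = speed x time
Speed = 75 mph, Time = 2.5 hours
75 x 2.5 = 187.5 miles

187.5 miles


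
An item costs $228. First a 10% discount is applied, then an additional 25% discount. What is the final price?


First discount:
10% of $228 = $22.80
Price after first discount:
$228 - $22.80 = $205.20
Second discount:
25% of $205.20 = $51.30
Final price:
$205.20 - $51.30 = $153.90

$153.90


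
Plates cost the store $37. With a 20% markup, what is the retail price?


Calculate the markup amount:
20% of $37 = $7.40
Add to cost:
$37 + $7.40 = $44.40

$44.40


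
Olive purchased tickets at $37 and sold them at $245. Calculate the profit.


Selling price = $245
Cost price = $37
Profit = selling price - cost price:
Profit = $245 - $37 = $208

$208


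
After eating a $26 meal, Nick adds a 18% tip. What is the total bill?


Calculate the tip:
18% of $26 = $4.68
Add tip to meal cost:
$26 + $4.68 = $30.68

$30.68


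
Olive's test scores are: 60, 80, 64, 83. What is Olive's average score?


Add the scores:
60 + 80 + 64 + 83 = 287
Divide by the number of tests:
287 / 4 = 71.75

71.75


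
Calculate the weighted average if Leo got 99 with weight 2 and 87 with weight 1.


Weighted sum:
2 x 99 + 1 x 87 = 285
Total weight:
2 + 1 = 3
Weighted average:
285 / 3 = 95

95


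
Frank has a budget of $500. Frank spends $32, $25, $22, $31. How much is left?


Add up expenses:
$32 + $25 + $22 + $31 = $110
Subtract from budget:
$500 - $110 = $390

$390


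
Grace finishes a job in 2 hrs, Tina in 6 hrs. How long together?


Grace's rate: 1/2 of the job per hour
Tina's rate: 1/6 of the job per hour
Combined rate: 1/2 + 1/6 = 2/3 per hour
Time = 1 / (2/3) = 3/2 = 1.5 hours

1.5 hours


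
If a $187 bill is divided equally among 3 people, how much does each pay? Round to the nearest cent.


Total bill: $187
Number of people: 3
Each pays: $187 / 3 = $62.3333... ≈ $62.33

$62.33


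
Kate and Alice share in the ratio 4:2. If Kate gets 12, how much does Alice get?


Find the multiplier:
12 / 4 = 3
Apply to Alice's share:
2 x 3 = 6

6


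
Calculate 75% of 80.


Convert percentage to decimal:
75% = 0.75
Multiply:
80 x 0.75 = 60

60


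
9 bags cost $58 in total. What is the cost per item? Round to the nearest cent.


Total cost: $58
Number of items: 9
Unit price: $58 / 9 = $6.4444... ≈ $6.44

$6.44


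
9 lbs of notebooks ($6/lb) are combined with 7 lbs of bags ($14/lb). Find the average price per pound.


Cost of notebooks:
9 x $6 = $54
Cost of bags:
7 x $14 = $98
Total cost: $54 + $98 = $152
Total weight: 16 lbs
Average: $152 / 16 = $9.50/lb

$9.50/lb


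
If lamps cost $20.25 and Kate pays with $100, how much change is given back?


Start with the amount paid:
$100
Subtract the price:
$100 - $20.25 = $79.75

$79.75


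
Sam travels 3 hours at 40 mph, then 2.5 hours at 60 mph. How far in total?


Leg 1 distance:
40 x 3 = 120 miles
Leg 2 distance:
60 x 2.5 = 150 miles
Total distance:
120 + 150 = 270 miles

270 miles


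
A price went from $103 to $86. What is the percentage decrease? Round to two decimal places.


Find the absolute change:
|86 - 103| = 17
Divide by original and multiply by 100:
17 / 103 x 100 = 16.5048...% ≈ 16.5%

16.5%


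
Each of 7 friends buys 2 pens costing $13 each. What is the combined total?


Cost per person:
2 x $13 = $26
Group total:
7 x $26 = $182

$182


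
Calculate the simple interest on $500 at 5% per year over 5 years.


Use the formula I = P x R x T / 100
P x R x T = 500 x 5 x 5 = 12500
I = 12500 / 100 = $125

$125


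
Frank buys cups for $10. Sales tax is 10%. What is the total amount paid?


Calculate the tax:
10% of $10 = $1
Add tax to price:
$10 + $1 = $11

$11


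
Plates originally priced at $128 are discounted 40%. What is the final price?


Calculate the discount amount:
40% of $128 = $51.20
Subtract from original:
$128 - $51.20 = $76.80

$76.80


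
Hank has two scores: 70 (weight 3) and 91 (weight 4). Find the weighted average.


Weighted sum:
3 x 70 + 4 x 91 = 574
Total weight:
3 + 4 = 7
Weighted average:
574 / 7 = 82

82


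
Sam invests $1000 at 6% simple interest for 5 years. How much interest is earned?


Use the formula I = P x R x T / 100
P x R x T = 1000 x 6 x 5 = 30000
I = 30000 / 100 = $300

$300


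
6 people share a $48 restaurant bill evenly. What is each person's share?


Total bill: $48
Number of people: 6
Each pays: $48 / 6 = $8

$8


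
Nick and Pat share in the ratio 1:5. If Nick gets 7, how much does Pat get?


Find the multiplier:
7 / 1 = 7
Apply to Pat's share:
5 x 7 = 35

35


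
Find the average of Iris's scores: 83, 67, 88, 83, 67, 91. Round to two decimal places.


Add the scores:
83 + 67 + 88 + 83 + 67 + 91 = 479
Divide by the number of tests:
479 / 6 = 79.8333... ≈ 79.83

79.83


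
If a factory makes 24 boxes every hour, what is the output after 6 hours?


Production rate: 24 boxes per hour
Time: 6 hours
Total: 24 x 6 = 144 boxes

144 boxes


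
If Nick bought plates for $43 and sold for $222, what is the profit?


Selling price = $222
Cost price = $43
Profit = selling price - cost price:
Profit = $222 - $43 = $179

$179


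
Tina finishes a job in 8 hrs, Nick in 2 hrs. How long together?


Tina's rate: 1/8 of the job per hour
Nick's rate: 1/2 of the job per hour
Combined rate: 1/8 + 1/2 = 5/8 per hour
Time = 1 / (5/8) = 8/5 = 1.6 hours

1.6 hours
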